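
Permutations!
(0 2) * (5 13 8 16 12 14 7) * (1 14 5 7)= [2, 14, 0, 3, 4, 13, 6, 7, 16, 9, 10, 11, 5, 8, 1, 15, 12]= (0 2)(1 14)(5 13 8 16 12)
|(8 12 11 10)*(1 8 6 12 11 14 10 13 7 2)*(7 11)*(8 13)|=12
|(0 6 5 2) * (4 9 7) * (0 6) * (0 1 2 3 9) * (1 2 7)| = 9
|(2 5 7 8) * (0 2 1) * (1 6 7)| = 12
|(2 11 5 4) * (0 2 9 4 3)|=10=|(0 2 11 5 3)(4 9)|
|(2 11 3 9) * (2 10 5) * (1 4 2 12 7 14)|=|(1 4 2 11 3 9 10 5 12 7 14)|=11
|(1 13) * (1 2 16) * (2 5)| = 5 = |(1 13 5 2 16)|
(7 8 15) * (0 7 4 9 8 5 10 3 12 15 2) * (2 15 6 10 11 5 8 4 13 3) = [7, 1, 0, 12, 9, 11, 10, 8, 15, 4, 2, 5, 6, 3, 14, 13] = (0 7 8 15 13 3 12 6 10 2)(4 9)(5 11)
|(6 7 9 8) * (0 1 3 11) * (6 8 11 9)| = 10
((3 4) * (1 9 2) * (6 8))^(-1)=(1 2 9)(3 4)(6 8)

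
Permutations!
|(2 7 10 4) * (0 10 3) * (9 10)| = |(0 9 10 4 2 7 3)| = 7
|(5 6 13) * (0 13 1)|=5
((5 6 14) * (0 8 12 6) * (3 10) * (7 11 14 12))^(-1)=(0 5 14 11 7 8)(3 10)(6 12)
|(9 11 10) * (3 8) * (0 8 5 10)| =7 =|(0 8 3 5 10 9 11)|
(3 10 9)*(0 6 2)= [6, 1, 0, 10, 4, 5, 2, 7, 8, 3, 9]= (0 6 2)(3 10 9)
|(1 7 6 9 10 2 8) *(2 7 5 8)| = 12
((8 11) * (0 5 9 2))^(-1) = (0 2 9 5)(8 11) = ((0 5 9 2)(8 11))^(-1)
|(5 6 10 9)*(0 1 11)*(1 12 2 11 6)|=20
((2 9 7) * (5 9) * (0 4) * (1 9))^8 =(1 2 9 5 7)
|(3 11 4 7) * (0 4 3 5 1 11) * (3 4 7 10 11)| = |(0 7 5 1 3)(4 10 11)| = 15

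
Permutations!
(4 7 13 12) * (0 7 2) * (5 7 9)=(0 9 5 7 13 12 4 2)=[9, 1, 0, 3, 2, 7, 6, 13, 8, 5, 10, 11, 4, 12]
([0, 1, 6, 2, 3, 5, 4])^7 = [0, 1, 3, 4, 6, 5, 2]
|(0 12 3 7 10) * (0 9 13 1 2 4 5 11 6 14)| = 14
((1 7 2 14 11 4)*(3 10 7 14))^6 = ((1 14 11 4)(2 3 10 7))^6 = (1 11)(2 10)(3 7)(4 14)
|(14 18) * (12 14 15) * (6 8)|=4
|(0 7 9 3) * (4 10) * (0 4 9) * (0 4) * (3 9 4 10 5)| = |(0 7 10 4 5 3)| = 6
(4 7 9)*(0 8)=(0 8)(4 7 9)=[8, 1, 2, 3, 7, 5, 6, 9, 0, 4]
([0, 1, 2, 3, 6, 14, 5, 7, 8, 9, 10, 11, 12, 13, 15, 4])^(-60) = (15)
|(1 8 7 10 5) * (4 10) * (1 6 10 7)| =|(1 8)(4 7)(5 6 10)| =6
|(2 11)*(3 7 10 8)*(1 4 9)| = |(1 4 9)(2 11)(3 7 10 8)| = 12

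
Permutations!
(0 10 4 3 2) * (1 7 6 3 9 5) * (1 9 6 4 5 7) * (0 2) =(0 10 5 9 7 4 6 3) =[10, 1, 2, 0, 6, 9, 3, 4, 8, 7, 5]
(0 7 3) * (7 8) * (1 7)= (0 8 1 7 3)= [8, 7, 2, 0, 4, 5, 6, 3, 1]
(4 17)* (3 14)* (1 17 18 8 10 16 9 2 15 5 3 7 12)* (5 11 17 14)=(1 14 7 12)(2 15 11 17 4 18 8 10 16 9)(3 5)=[0, 14, 15, 5, 18, 3, 6, 12, 10, 2, 16, 17, 1, 13, 7, 11, 9, 4, 8]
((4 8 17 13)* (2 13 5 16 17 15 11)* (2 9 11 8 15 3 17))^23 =(2 3 13 17 4 5 15 16 8)(9 11)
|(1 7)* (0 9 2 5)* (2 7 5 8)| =|(0 9 7 1 5)(2 8)| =10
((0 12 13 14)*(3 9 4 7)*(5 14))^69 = (0 14 5 13 12)(3 9 4 7)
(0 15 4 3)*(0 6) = (0 15 4 3 6) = [15, 1, 2, 6, 3, 5, 0, 7, 8, 9, 10, 11, 12, 13, 14, 4]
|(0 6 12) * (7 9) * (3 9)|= |(0 6 12)(3 9 7)|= 3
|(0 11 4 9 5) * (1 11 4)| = |(0 4 9 5)(1 11)| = 4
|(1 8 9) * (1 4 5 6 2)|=7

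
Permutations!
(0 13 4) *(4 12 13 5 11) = [5, 1, 2, 3, 0, 11, 6, 7, 8, 9, 10, 4, 13, 12] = (0 5 11 4)(12 13)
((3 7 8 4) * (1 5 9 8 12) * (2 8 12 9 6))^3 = (1 2 3 12 6 4 9 5 8 7)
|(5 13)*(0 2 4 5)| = 5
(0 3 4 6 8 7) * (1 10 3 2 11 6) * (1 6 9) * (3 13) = (0 2 11 9 1 10 13 3 4 6 8 7) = [2, 10, 11, 4, 6, 5, 8, 0, 7, 1, 13, 9, 12, 3]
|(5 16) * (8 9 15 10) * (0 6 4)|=|(0 6 4)(5 16)(8 9 15 10)|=12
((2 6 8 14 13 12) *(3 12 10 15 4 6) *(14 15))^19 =(2 3 12)(4 15 8 6)(10 14 13)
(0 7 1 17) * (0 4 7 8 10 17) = [8, 0, 2, 3, 7, 5, 6, 1, 10, 9, 17, 11, 12, 13, 14, 15, 16, 4] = (0 8 10 17 4 7 1)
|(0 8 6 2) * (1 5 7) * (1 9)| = |(0 8 6 2)(1 5 7 9)| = 4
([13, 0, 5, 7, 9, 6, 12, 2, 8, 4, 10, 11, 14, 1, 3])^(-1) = (0 1 13)(2 7 3 14 12 6 5)(4 9)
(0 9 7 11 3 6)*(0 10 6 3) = (0 9 7 11)(6 10) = [9, 1, 2, 3, 4, 5, 10, 11, 8, 7, 6, 0]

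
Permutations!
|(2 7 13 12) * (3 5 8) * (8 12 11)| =|(2 7 13 11 8 3 5 12)| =8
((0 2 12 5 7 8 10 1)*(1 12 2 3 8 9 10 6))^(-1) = (0 1 6 8 3)(5 12 10 9 7)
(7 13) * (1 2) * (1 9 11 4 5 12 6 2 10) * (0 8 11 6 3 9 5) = [8, 10, 5, 9, 0, 12, 2, 13, 11, 6, 1, 4, 3, 7] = (0 8 11 4)(1 10)(2 5 12 3 9 6)(7 13)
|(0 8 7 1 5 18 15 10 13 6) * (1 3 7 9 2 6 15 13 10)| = 10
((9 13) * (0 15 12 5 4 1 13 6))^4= ((0 15 12 5 4 1 13 9 6))^4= (0 4 6 5 9 12 13 15 1)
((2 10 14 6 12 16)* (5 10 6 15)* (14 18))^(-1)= (2 16 12 6)(5 15 14 18 10)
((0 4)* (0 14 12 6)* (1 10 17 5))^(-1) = (0 6 12 14 4)(1 5 17 10)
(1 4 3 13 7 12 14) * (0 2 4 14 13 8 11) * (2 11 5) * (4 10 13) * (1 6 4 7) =[11, 14, 10, 8, 3, 2, 4, 12, 5, 9, 13, 0, 7, 1, 6] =(0 11)(1 14 6 4 3 8 5 2 10 13)(7 12)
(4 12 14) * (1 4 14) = (14)(1 4 12) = [0, 4, 2, 3, 12, 5, 6, 7, 8, 9, 10, 11, 1, 13, 14]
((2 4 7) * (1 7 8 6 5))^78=((1 7 2 4 8 6 5))^78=(1 7 2 4 8 6 5)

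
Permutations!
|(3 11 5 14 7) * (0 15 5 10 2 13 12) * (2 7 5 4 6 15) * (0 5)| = 12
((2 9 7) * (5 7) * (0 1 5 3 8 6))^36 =(9)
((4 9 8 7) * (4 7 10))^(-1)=((4 9 8 10))^(-1)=(4 10 8 9)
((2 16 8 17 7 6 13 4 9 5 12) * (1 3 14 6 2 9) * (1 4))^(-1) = (1 13 6 14 3)(2 7 17 8 16)(5 9 12)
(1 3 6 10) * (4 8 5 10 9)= (1 3 6 9 4 8 5 10)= [0, 3, 2, 6, 8, 10, 9, 7, 5, 4, 1]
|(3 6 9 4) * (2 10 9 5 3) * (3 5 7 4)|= 7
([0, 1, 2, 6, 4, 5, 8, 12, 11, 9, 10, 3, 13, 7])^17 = [0, 1, 2, 6, 4, 5, 8, 13, 11, 9, 10, 3, 7, 12]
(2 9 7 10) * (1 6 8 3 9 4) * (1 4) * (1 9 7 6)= (2 9 6 8 3 7 10)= [0, 1, 9, 7, 4, 5, 8, 10, 3, 6, 2]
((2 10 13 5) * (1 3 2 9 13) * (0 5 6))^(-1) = (0 6 13 9 5)(1 10 2 3)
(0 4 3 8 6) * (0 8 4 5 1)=(0 5 1)(3 4)(6 8)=[5, 0, 2, 4, 3, 1, 8, 7, 6]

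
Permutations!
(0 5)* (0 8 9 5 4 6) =(0 4 6)(5 8 9) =[4, 1, 2, 3, 6, 8, 0, 7, 9, 5]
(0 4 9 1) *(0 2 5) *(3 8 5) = [4, 2, 3, 8, 9, 0, 6, 7, 5, 1] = (0 4 9 1 2 3 8 5)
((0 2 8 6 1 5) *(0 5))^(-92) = ((0 2 8 6 1))^(-92) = (0 6 2 1 8)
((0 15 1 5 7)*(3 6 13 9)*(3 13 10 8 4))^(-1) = ((0 15 1 5 7)(3 6 10 8 4)(9 13))^(-1) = (0 7 5 1 15)(3 4 8 10 6)(9 13)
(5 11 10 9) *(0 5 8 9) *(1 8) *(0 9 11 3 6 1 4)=(0 5 3 6 1 8 11 10 9 4)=[5, 8, 2, 6, 0, 3, 1, 7, 11, 4, 9, 10]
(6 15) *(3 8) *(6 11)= (3 8)(6 15 11)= [0, 1, 2, 8, 4, 5, 15, 7, 3, 9, 10, 6, 12, 13, 14, 11]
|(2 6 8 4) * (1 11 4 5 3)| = 8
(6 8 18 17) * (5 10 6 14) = [0, 1, 2, 3, 4, 10, 8, 7, 18, 9, 6, 11, 12, 13, 5, 15, 16, 14, 17] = (5 10 6 8 18 17 14)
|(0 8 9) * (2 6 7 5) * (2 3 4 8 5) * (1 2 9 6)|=8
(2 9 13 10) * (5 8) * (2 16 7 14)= (2 9 13 10 16 7 14)(5 8)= [0, 1, 9, 3, 4, 8, 6, 14, 5, 13, 16, 11, 12, 10, 2, 15, 7]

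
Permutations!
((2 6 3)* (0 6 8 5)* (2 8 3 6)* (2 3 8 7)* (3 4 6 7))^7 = (8)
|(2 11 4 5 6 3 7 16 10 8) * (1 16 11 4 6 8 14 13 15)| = |(1 16 10 14 13 15)(2 4 5 8)(3 7 11 6)| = 12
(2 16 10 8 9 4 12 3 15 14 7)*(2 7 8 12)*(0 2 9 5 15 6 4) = [2, 1, 16, 6, 9, 15, 4, 7, 5, 0, 12, 11, 3, 13, 8, 14, 10] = (0 2 16 10 12 3 6 4 9)(5 15 14 8)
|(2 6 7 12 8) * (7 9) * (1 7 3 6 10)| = |(1 7 12 8 2 10)(3 6 9)| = 6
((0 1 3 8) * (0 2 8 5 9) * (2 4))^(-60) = (9)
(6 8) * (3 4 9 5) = [0, 1, 2, 4, 9, 3, 8, 7, 6, 5] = (3 4 9 5)(6 8)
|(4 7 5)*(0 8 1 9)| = 12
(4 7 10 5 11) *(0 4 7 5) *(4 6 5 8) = (0 6 5 11 7 10)(4 8) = [6, 1, 2, 3, 8, 11, 5, 10, 4, 9, 0, 7]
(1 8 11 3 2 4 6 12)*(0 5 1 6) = (0 5 1 8 11 3 2 4)(6 12) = [5, 8, 4, 2, 0, 1, 12, 7, 11, 9, 10, 3, 6]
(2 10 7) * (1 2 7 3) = (1 2 10 3) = [0, 2, 10, 1, 4, 5, 6, 7, 8, 9, 3]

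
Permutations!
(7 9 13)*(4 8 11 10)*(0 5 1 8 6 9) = (0 5 1 8 11 10 4 6 9 13 7) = [5, 8, 2, 3, 6, 1, 9, 0, 11, 13, 4, 10, 12, 7]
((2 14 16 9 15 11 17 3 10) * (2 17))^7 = (2 14 16 9 15 11)(3 10 17)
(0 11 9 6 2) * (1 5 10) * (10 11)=(0 10 1 5 11 9 6 2)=[10, 5, 0, 3, 4, 11, 2, 7, 8, 6, 1, 9]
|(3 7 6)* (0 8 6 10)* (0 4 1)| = |(0 8 6 3 7 10 4 1)| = 8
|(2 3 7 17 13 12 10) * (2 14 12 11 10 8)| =10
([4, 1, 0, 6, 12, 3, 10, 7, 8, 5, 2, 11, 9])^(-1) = [2, 1, 10, 5, 0, 9, 3, 7, 8, 12, 6, 11, 4]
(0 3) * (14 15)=(0 3)(14 15)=[3, 1, 2, 0, 4, 5, 6, 7, 8, 9, 10, 11, 12, 13, 15, 14]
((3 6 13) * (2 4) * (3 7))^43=((2 4)(3 6 13 7))^43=(2 4)(3 7 13 6)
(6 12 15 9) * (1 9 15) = (15)(1 9 6 12) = [0, 9, 2, 3, 4, 5, 12, 7, 8, 6, 10, 11, 1, 13, 14, 15]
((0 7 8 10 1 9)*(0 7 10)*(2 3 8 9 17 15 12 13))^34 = ((0 10 1 17 15 12 13 2 3 8)(7 9))^34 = (0 15 3 1 13)(2 10 12 8 17)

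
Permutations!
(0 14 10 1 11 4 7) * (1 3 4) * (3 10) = (0 14 3 4 7)(1 11) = [14, 11, 2, 4, 7, 5, 6, 0, 8, 9, 10, 1, 12, 13, 3]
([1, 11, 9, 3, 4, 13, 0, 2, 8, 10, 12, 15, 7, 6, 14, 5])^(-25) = [15, 5, 2, 3, 4, 0, 11, 7, 8, 9, 10, 13, 12, 1, 14, 6]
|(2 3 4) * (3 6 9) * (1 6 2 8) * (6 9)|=5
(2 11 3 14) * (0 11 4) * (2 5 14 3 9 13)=(0 11 9 13 2 4)(5 14)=[11, 1, 4, 3, 0, 14, 6, 7, 8, 13, 10, 9, 12, 2, 5]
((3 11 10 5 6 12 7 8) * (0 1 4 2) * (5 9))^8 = (3 8 7 12 6 5 9 10 11)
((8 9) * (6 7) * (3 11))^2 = (11)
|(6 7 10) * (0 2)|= 6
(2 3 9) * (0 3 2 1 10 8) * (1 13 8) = (0 3 9 13 8)(1 10) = [3, 10, 2, 9, 4, 5, 6, 7, 0, 13, 1, 11, 12, 8]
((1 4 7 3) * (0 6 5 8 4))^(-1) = ((0 6 5 8 4 7 3 1))^(-1) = (0 1 3 7 4 8 5 6)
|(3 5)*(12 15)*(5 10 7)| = |(3 10 7 5)(12 15)| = 4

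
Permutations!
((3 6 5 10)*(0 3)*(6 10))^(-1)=(0 10 3)(5 6)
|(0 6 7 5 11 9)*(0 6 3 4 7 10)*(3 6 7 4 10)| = 4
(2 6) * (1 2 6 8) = (1 2 8) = [0, 2, 8, 3, 4, 5, 6, 7, 1]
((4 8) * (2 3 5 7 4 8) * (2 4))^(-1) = (8)(2 7 5 3)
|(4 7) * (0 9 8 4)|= |(0 9 8 4 7)|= 5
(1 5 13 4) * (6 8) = (1 5 13 4)(6 8) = [0, 5, 2, 3, 1, 13, 8, 7, 6, 9, 10, 11, 12, 4]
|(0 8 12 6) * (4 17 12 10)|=|(0 8 10 4 17 12 6)|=7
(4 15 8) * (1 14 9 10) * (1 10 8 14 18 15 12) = (1 18 15 14 9 8 4 12) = [0, 18, 2, 3, 12, 5, 6, 7, 4, 8, 10, 11, 1, 13, 9, 14, 16, 17, 15]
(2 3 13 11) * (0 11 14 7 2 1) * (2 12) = (0 11 1)(2 3 13 14 7 12) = [11, 0, 3, 13, 4, 5, 6, 12, 8, 9, 10, 1, 2, 14, 7]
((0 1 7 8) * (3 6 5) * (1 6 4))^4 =(0 4)(1 6)(3 8)(5 7)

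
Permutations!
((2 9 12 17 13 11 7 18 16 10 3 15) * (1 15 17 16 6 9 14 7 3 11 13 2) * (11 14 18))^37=((1 15)(2 18 6 9 12 16 10 14 7 11 3 17))^37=(1 15)(2 18 6 9 12 16 10 14 7 11 3 17)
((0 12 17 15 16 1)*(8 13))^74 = ((0 12 17 15 16 1)(8 13))^74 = (0 17 16)(1 12 15)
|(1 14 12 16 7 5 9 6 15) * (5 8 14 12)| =10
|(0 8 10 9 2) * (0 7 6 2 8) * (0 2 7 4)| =6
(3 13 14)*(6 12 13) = (3 6 12 13 14) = [0, 1, 2, 6, 4, 5, 12, 7, 8, 9, 10, 11, 13, 14, 3]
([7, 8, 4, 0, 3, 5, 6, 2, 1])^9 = (0 3 4 2 7)(1 8)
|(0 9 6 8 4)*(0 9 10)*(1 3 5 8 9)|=|(0 10)(1 3 5 8 4)(6 9)|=10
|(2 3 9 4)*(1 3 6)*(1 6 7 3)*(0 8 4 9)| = |(9)(0 8 4 2 7 3)| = 6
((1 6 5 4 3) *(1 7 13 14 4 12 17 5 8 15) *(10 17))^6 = (1 8)(3 7 13 14 4)(5 10)(6 15)(12 17) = ((1 6 8 15)(3 7 13 14 4)(5 12 10 17))^6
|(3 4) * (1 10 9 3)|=|(1 10 9 3 4)|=5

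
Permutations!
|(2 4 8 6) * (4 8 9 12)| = |(2 8 6)(4 9 12)| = 3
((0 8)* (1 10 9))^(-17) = (0 8)(1 10 9)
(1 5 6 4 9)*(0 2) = (0 2)(1 5 6 4 9) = [2, 5, 0, 3, 9, 6, 4, 7, 8, 1]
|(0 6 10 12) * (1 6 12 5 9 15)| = 6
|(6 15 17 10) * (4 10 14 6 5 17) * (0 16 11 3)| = |(0 16 11 3)(4 10 5 17 14 6 15)| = 28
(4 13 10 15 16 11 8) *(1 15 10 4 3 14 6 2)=(1 15 16 11 8 3 14 6 2)(4 13)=[0, 15, 1, 14, 13, 5, 2, 7, 3, 9, 10, 8, 12, 4, 6, 16, 11]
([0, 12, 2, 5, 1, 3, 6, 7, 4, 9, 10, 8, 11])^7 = [0, 11, 2, 5, 12, 3, 6, 7, 1, 9, 10, 4, 8]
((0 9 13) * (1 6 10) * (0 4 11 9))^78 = (4 9)(11 13)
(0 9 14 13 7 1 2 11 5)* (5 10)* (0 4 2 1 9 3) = (0 3)(2 11 10 5 4)(7 9 14 13) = [3, 1, 11, 0, 2, 4, 6, 9, 8, 14, 5, 10, 12, 7, 13]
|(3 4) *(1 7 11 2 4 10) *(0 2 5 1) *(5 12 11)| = 30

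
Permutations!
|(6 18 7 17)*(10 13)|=4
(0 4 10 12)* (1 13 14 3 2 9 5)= (0 4 10 12)(1 13 14 3 2 9 5)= [4, 13, 9, 2, 10, 1, 6, 7, 8, 5, 12, 11, 0, 14, 3]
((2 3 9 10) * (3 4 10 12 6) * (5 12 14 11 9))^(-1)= ((2 4 10)(3 5 12 6)(9 14 11))^(-1)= (2 10 4)(3 6 12 5)(9 11 14)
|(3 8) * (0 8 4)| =|(0 8 3 4)| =4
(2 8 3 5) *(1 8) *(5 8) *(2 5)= (1 2)(3 8)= [0, 2, 1, 8, 4, 5, 6, 7, 3]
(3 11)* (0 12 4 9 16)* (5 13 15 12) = (0 5 13 15 12 4 9 16)(3 11) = [5, 1, 2, 11, 9, 13, 6, 7, 8, 16, 10, 3, 4, 15, 14, 12, 0]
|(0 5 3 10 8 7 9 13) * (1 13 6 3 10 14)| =11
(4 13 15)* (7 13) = [0, 1, 2, 3, 7, 5, 6, 13, 8, 9, 10, 11, 12, 15, 14, 4] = (4 7 13 15)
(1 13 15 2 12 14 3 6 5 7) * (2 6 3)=(1 13 15 6 5 7)(2 12 14)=[0, 13, 12, 3, 4, 7, 5, 1, 8, 9, 10, 11, 14, 15, 2, 6]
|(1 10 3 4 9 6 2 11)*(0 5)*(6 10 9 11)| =6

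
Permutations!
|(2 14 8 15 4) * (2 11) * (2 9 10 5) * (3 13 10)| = 11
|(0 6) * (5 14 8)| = 6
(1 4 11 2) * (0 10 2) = [10, 4, 1, 3, 11, 5, 6, 7, 8, 9, 2, 0] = (0 10 2 1 4 11)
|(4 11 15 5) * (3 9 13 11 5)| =|(3 9 13 11 15)(4 5)| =10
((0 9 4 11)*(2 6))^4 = ((0 9 4 11)(2 6))^4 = (11)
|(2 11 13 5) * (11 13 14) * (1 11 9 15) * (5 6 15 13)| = 14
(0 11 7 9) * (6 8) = [11, 1, 2, 3, 4, 5, 8, 9, 6, 0, 10, 7] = (0 11 7 9)(6 8)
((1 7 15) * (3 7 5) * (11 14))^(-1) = (1 15 7 3 5)(11 14)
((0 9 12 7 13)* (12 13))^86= (0 13 9)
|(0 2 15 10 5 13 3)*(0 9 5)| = |(0 2 15 10)(3 9 5 13)| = 4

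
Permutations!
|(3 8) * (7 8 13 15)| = |(3 13 15 7 8)| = 5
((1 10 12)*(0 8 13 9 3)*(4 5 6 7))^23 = (0 9 8 3 13)(1 12 10)(4 7 6 5)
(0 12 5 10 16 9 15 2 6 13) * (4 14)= (0 12 5 10 16 9 15 2 6 13)(4 14)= [12, 1, 6, 3, 14, 10, 13, 7, 8, 15, 16, 11, 5, 0, 4, 2, 9]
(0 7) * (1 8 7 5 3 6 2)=[5, 8, 1, 6, 4, 3, 2, 0, 7]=(0 5 3 6 2 1 8 7)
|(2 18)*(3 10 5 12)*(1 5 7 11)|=14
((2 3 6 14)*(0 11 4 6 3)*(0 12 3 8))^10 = (0 11 4 6 14 2 12 3 8)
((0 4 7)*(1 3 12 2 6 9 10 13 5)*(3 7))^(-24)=((0 4 3 12 2 6 9 10 13 5 1 7))^(-24)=(13)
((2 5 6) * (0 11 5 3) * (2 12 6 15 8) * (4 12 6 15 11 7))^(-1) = (0 3 2 8 15 12 4 7)(5 11)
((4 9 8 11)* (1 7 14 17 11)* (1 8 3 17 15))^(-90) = (17)(1 14)(7 15)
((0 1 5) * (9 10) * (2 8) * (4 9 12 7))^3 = ((0 1 5)(2 8)(4 9 10 12 7))^3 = (2 8)(4 12 9 7 10)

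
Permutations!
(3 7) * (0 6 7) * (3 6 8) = (0 8 3)(6 7) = [8, 1, 2, 0, 4, 5, 7, 6, 3]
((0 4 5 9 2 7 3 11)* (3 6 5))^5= (0 4 3 11)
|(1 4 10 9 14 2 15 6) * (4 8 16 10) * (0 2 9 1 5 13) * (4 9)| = |(0 2 15 6 5 13)(1 8 16 10)(4 9 14)| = 12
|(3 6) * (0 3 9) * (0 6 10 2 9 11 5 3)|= 7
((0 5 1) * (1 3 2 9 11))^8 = (0 5 3 2 9 11 1)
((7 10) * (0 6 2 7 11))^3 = (0 7)(2 11)(6 10)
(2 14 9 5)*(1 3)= (1 3)(2 14 9 5)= [0, 3, 14, 1, 4, 2, 6, 7, 8, 5, 10, 11, 12, 13, 9]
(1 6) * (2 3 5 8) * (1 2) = (1 6 2 3 5 8) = [0, 6, 3, 5, 4, 8, 2, 7, 1]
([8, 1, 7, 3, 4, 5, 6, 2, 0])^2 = (8)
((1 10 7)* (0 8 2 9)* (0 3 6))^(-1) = ((0 8 2 9 3 6)(1 10 7))^(-1) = (0 6 3 9 2 8)(1 7 10)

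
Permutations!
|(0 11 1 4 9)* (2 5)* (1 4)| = 4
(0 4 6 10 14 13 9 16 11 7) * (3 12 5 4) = (0 3 12 5 4 6 10 14 13 9 16 11 7) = [3, 1, 2, 12, 6, 4, 10, 0, 8, 16, 14, 7, 5, 9, 13, 15, 11]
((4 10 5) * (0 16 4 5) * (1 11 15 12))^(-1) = ((0 16 4 10)(1 11 15 12))^(-1) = (0 10 4 16)(1 12 15 11)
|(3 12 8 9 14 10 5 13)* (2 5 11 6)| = 11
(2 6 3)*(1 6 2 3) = (1 6) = [0, 6, 2, 3, 4, 5, 1]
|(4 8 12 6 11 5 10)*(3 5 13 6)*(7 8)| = 21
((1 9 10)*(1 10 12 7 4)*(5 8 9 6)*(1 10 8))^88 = ((1 6 5)(4 10 8 9 12 7))^88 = (1 6 5)(4 12 8)(7 9 10)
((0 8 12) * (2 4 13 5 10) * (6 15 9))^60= ((0 8 12)(2 4 13 5 10)(6 15 9))^60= (15)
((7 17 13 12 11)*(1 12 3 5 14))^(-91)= (1 14 5 3 13 17 7 11 12)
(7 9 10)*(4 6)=(4 6)(7 9 10)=[0, 1, 2, 3, 6, 5, 4, 9, 8, 10, 7]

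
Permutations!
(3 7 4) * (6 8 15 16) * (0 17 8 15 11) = (0 17 8 11)(3 7 4)(6 15 16) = [17, 1, 2, 7, 3, 5, 15, 4, 11, 9, 10, 0, 12, 13, 14, 16, 6, 8]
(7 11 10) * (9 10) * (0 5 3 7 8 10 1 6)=(0 5 3 7 11 9 1 6)(8 10)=[5, 6, 2, 7, 4, 3, 0, 11, 10, 1, 8, 9]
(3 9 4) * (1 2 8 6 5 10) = (1 2 8 6 5 10)(3 9 4) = [0, 2, 8, 9, 3, 10, 5, 7, 6, 4, 1]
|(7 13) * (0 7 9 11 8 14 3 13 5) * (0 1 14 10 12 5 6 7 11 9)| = |(0 11 8 10 12 5 1 14 3 13)(6 7)| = 10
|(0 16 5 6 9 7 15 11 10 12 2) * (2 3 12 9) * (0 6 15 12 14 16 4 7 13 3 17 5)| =|(0 4 7 12 17 5 15 11 10 9 13 3 14 16)(2 6)| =14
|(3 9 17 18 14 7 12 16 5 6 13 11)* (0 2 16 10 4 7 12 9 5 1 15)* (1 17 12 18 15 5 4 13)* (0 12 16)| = 66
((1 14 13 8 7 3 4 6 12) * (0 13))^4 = ((0 13 8 7 3 4 6 12 1 14))^4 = (0 3 1 8 6)(4 14 7 12 13)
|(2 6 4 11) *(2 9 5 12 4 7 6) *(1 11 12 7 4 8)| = 9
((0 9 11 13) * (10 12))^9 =((0 9 11 13)(10 12))^9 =(0 9 11 13)(10 12)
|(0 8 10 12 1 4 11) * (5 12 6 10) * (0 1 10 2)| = 21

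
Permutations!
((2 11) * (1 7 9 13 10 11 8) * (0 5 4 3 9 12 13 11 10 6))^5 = ((0 5 4 3 9 11 2 8 1 7 12 13 6))^5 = (0 11 12 4 8 6 9 7 5 2 13 3 1)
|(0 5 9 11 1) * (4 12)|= 10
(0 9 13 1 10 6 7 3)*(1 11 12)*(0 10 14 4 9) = [0, 14, 2, 10, 9, 5, 7, 3, 8, 13, 6, 12, 1, 11, 4] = (1 14 4 9 13 11 12)(3 10 6 7)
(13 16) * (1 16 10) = [0, 16, 2, 3, 4, 5, 6, 7, 8, 9, 1, 11, 12, 10, 14, 15, 13] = (1 16 13 10)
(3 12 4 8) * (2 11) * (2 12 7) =[0, 1, 11, 7, 8, 5, 6, 2, 3, 9, 10, 12, 4] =(2 11 12 4 8 3 7)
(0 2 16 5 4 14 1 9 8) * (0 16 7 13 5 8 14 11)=(0 2 7 13 5 4 11)(1 9 14)(8 16)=[2, 9, 7, 3, 11, 4, 6, 13, 16, 14, 10, 0, 12, 5, 1, 15, 8]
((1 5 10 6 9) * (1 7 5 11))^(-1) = (1 11)(5 7 9 6 10)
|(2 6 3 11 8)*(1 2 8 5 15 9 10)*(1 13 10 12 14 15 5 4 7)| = 28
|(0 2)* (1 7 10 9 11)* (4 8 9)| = |(0 2)(1 7 10 4 8 9 11)| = 14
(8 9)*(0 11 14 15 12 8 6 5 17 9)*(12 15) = (0 11 14 12 8)(5 17 9 6) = [11, 1, 2, 3, 4, 17, 5, 7, 0, 6, 10, 14, 8, 13, 12, 15, 16, 9]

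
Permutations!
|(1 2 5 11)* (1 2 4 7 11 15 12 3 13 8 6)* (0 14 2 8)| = 24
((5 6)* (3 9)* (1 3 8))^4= (9)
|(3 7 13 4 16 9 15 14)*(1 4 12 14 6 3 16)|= |(1 4)(3 7 13 12 14 16 9 15 6)|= 18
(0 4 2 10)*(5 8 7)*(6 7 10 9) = (0 4 2 9 6 7 5 8 10) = [4, 1, 9, 3, 2, 8, 7, 5, 10, 6, 0]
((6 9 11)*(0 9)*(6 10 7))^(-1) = (0 6 7 10 11 9)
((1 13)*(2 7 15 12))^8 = ((1 13)(2 7 15 12))^8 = (15)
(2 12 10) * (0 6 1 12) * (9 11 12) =(0 6 1 9 11 12 10 2) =[6, 9, 0, 3, 4, 5, 1, 7, 8, 11, 2, 12, 10]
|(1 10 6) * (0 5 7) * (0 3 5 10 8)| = 15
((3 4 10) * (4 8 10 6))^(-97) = (3 10 8)(4 6)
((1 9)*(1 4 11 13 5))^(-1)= ((1 9 4 11 13 5))^(-1)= (1 5 13 11 4 9)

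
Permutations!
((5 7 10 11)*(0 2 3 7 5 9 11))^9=((0 2 3 7 10)(9 11))^9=(0 10 7 3 2)(9 11)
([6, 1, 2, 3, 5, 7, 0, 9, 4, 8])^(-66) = [0, 1, 2, 3, 8, 4, 6, 5, 9, 7]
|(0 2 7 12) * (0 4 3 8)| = |(0 2 7 12 4 3 8)| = 7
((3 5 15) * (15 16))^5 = ((3 5 16 15))^5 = (3 5 16 15)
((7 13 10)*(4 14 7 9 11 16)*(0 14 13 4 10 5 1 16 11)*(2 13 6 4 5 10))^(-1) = (0 9 10 13 2 16 1 5 7 14)(4 6)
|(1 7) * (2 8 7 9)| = |(1 9 2 8 7)| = 5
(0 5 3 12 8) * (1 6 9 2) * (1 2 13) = [5, 6, 2, 12, 4, 3, 9, 7, 0, 13, 10, 11, 8, 1] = (0 5 3 12 8)(1 6 9 13)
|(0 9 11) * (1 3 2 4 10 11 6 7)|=10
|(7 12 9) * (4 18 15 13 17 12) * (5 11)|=|(4 18 15 13 17 12 9 7)(5 11)|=8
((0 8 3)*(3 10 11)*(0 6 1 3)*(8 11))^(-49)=((0 11)(1 3 6)(8 10))^(-49)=(0 11)(1 6 3)(8 10)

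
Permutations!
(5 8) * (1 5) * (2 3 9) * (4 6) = (1 5 8)(2 3 9)(4 6) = [0, 5, 3, 9, 6, 8, 4, 7, 1, 2]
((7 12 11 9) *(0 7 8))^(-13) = (0 8 9 11 12 7)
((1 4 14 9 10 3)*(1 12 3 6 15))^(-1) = ((1 4 14 9 10 6 15)(3 12))^(-1) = (1 15 6 10 9 14 4)(3 12)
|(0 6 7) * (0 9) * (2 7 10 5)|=7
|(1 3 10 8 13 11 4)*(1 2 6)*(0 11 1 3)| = |(0 11 4 2 6 3 10 8 13 1)| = 10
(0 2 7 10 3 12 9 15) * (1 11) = [2, 11, 7, 12, 4, 5, 6, 10, 8, 15, 3, 1, 9, 13, 14, 0] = (0 2 7 10 3 12 9 15)(1 11)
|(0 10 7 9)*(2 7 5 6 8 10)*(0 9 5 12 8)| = 15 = |(0 2 7 5 6)(8 10 12)|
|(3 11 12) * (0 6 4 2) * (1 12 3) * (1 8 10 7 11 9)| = |(0 6 4 2)(1 12 8 10 7 11 3 9)| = 8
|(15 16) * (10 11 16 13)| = |(10 11 16 15 13)| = 5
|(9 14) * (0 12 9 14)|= |(14)(0 12 9)|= 3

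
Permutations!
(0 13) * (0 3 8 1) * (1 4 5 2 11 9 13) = (0 1)(2 11 9 13 3 8 4 5) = [1, 0, 11, 8, 5, 2, 6, 7, 4, 13, 10, 9, 12, 3]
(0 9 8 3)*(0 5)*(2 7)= (0 9 8 3 5)(2 7)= [9, 1, 7, 5, 4, 0, 6, 2, 3, 8]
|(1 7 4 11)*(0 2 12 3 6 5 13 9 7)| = |(0 2 12 3 6 5 13 9 7 4 11 1)| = 12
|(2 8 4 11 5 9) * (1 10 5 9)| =|(1 10 5)(2 8 4 11 9)| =15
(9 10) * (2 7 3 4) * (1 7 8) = (1 7 3 4 2 8)(9 10) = [0, 7, 8, 4, 2, 5, 6, 3, 1, 10, 9]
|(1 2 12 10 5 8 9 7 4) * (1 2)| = |(2 12 10 5 8 9 7 4)| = 8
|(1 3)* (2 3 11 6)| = |(1 11 6 2 3)| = 5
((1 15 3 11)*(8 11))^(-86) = ((1 15 3 8 11))^(-86) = (1 11 8 3 15)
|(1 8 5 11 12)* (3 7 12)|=7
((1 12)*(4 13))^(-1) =(1 12)(4 13)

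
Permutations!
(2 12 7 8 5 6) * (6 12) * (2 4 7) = [0, 1, 6, 3, 7, 12, 4, 8, 5, 9, 10, 11, 2] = (2 6 4 7 8 5 12)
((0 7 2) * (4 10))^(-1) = (0 2 7)(4 10)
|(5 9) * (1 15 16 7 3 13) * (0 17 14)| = 6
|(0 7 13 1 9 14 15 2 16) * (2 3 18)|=11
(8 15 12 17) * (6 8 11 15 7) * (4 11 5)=(4 11 15 12 17 5)(6 8 7)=[0, 1, 2, 3, 11, 4, 8, 6, 7, 9, 10, 15, 17, 13, 14, 12, 16, 5]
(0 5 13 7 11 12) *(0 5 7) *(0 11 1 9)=(0 7 1 9)(5 13 11 12)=[7, 9, 2, 3, 4, 13, 6, 1, 8, 0, 10, 12, 5, 11]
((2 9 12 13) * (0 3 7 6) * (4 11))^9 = ((0 3 7 6)(2 9 12 13)(4 11))^9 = (0 3 7 6)(2 9 12 13)(4 11)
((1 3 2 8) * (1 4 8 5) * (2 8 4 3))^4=(8)(1 2 5)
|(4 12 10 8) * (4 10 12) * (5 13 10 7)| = 5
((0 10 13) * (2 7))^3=(13)(2 7)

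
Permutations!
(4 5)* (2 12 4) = (2 12 4 5) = [0, 1, 12, 3, 5, 2, 6, 7, 8, 9, 10, 11, 4]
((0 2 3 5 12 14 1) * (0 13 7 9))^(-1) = (0 9 7 13 1 14 12 5 3 2)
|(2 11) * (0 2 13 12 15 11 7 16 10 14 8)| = 28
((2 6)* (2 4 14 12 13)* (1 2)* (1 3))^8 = (14) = ((1 2 6 4 14 12 13 3))^8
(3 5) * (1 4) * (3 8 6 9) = (1 4)(3 5 8 6 9) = [0, 4, 2, 5, 1, 8, 9, 7, 6, 3]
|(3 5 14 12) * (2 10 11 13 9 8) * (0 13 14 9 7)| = 9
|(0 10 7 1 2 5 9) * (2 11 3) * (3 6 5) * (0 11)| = |(0 10 7 1)(2 3)(5 9 11 6)| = 4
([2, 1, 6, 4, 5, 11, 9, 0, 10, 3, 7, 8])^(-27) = (0 5 2 11 6 8 9 10 3 7 4)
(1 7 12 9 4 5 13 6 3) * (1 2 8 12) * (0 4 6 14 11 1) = (0 4 5 13 14 11 1 7)(2 8 12 9 6 3) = [4, 7, 8, 2, 5, 13, 3, 0, 12, 6, 10, 1, 9, 14, 11]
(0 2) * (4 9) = (0 2)(4 9) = [2, 1, 0, 3, 9, 5, 6, 7, 8, 4]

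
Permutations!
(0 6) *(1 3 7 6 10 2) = [10, 3, 1, 7, 4, 5, 0, 6, 8, 9, 2] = (0 10 2 1 3 7 6)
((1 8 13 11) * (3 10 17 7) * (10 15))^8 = (3 17 15 7 10) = ((1 8 13 11)(3 15 10 17 7))^8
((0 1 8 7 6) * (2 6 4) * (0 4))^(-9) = ((0 1 8 7)(2 6 4))^(-9) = (0 7 8 1)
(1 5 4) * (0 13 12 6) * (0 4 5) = (0 13 12 6 4 1) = [13, 0, 2, 3, 1, 5, 4, 7, 8, 9, 10, 11, 6, 12]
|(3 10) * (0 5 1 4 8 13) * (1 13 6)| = |(0 5 13)(1 4 8 6)(3 10)| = 12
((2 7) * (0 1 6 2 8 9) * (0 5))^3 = (0 2 9 1 7 5 6 8)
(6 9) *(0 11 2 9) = (0 11 2 9 6) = [11, 1, 9, 3, 4, 5, 0, 7, 8, 6, 10, 2]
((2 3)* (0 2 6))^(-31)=((0 2 3 6))^(-31)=(0 2 3 6)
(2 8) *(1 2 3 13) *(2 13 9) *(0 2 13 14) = (0 2 8 3 9 13 1 14) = [2, 14, 8, 9, 4, 5, 6, 7, 3, 13, 10, 11, 12, 1, 0]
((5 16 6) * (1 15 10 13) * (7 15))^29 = ((1 7 15 10 13)(5 16 6))^29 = (1 13 10 15 7)(5 6 16)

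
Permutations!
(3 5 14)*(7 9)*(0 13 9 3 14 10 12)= (14)(0 13 9 7 3 5 10 12)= [13, 1, 2, 5, 4, 10, 6, 3, 8, 7, 12, 11, 0, 9, 14]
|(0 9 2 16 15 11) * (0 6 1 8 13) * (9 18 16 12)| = |(0 18 16 15 11 6 1 8 13)(2 12 9)| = 9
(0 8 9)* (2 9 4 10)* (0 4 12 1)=(0 8 12 1)(2 9 4 10)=[8, 0, 9, 3, 10, 5, 6, 7, 12, 4, 2, 11, 1]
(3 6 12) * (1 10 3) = [0, 10, 2, 6, 4, 5, 12, 7, 8, 9, 3, 11, 1] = (1 10 3 6 12)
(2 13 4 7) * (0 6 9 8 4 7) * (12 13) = (0 6 9 8 4)(2 12 13 7) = [6, 1, 12, 3, 0, 5, 9, 2, 4, 8, 10, 11, 13, 7]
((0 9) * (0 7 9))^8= (9)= ((7 9))^8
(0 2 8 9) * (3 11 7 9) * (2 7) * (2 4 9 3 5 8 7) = (0 2 7 3 11 4 9)(5 8) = [2, 1, 7, 11, 9, 8, 6, 3, 5, 0, 10, 4]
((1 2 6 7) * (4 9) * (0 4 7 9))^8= ((0 4)(1 2 6 9 7))^8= (1 9 2 7 6)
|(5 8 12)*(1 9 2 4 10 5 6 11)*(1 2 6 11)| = 21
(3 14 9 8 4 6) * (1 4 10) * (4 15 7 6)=(1 15 7 6 3 14 9 8 10)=[0, 15, 2, 14, 4, 5, 3, 6, 10, 8, 1, 11, 12, 13, 9, 7]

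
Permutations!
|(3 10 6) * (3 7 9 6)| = |(3 10)(6 7 9)| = 6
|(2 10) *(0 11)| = 2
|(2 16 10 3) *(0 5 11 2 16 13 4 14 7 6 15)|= |(0 5 11 2 13 4 14 7 6 15)(3 16 10)|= 30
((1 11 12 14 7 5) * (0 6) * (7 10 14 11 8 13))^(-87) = (0 6)(1 7 8 5 13)(10 14)(11 12)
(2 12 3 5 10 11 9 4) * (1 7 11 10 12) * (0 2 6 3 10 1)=[2, 7, 0, 5, 6, 12, 3, 11, 8, 4, 1, 9, 10]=(0 2)(1 7 11 9 4 6 3 5 12 10)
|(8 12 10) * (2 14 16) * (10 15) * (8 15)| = |(2 14 16)(8 12)(10 15)| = 6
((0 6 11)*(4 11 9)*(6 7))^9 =(0 9)(4 7)(6 11)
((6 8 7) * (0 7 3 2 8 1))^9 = (8)(0 7 6 1) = ((0 7 6 1)(2 8 3))^9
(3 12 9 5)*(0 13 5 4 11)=(0 13 5 3 12 9 4 11)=[13, 1, 2, 12, 11, 3, 6, 7, 8, 4, 10, 0, 9, 5]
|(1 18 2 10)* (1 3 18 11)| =4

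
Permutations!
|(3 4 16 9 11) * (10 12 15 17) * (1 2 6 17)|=35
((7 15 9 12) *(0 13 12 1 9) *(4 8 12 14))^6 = ((0 13 14 4 8 12 7 15)(1 9))^6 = (0 7 8 14)(4 13 15 12)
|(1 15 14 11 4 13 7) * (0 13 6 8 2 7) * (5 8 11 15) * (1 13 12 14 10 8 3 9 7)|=|(0 12 14 15 10 8 2 1 5 3 9 7 13)(4 6 11)|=39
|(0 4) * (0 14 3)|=4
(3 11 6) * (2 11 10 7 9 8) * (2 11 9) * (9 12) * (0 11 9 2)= [11, 1, 12, 10, 4, 5, 3, 0, 9, 8, 7, 6, 2]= (0 11 6 3 10 7)(2 12)(8 9)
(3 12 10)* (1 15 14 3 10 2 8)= (1 15 14 3 12 2 8)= [0, 15, 8, 12, 4, 5, 6, 7, 1, 9, 10, 11, 2, 13, 3, 14]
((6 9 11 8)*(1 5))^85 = (1 5)(6 9 11 8)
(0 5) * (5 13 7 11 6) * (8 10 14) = (0 13 7 11 6 5)(8 10 14) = [13, 1, 2, 3, 4, 0, 5, 11, 10, 9, 14, 6, 12, 7, 8]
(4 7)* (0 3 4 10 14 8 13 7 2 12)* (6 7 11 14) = (0 3 4 2 12)(6 7 10)(8 13 11 14) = [3, 1, 12, 4, 2, 5, 7, 10, 13, 9, 6, 14, 0, 11, 8]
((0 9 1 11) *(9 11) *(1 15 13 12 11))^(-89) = (0 9 13 11 1 15 12)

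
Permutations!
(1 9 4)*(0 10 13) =(0 10 13)(1 9 4) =[10, 9, 2, 3, 1, 5, 6, 7, 8, 4, 13, 11, 12, 0]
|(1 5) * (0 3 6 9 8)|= |(0 3 6 9 8)(1 5)|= 10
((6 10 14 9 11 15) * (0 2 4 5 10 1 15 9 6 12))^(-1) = (0 12 15 1 6 14 10 5 4 2)(9 11)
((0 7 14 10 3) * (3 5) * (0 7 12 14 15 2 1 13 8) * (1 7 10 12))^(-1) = (0 8 13 1)(2 15 7)(3 5 10)(12 14)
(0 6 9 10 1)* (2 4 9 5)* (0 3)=[6, 3, 4, 0, 9, 2, 5, 7, 8, 10, 1]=(0 6 5 2 4 9 10 1 3)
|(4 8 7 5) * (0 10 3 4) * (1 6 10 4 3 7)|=|(0 4 8 1 6 10 7 5)|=8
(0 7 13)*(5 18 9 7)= (0 5 18 9 7 13)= [5, 1, 2, 3, 4, 18, 6, 13, 8, 7, 10, 11, 12, 0, 14, 15, 16, 17, 9]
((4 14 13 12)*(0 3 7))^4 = (14)(0 3 7)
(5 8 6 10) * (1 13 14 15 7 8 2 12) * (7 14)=(1 13 7 8 6 10 5 2 12)(14 15)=[0, 13, 12, 3, 4, 2, 10, 8, 6, 9, 5, 11, 1, 7, 15, 14]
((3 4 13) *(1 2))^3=(13)(1 2)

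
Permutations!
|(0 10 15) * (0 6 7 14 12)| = 7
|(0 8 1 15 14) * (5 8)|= 6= |(0 5 8 1 15 14)|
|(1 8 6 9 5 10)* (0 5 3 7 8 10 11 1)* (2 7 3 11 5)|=|(0 2 7 8 6 9 11 1 10)|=9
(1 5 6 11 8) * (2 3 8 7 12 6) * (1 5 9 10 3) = [0, 9, 1, 8, 4, 2, 11, 12, 5, 10, 3, 7, 6] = (1 9 10 3 8 5 2)(6 11 7 12)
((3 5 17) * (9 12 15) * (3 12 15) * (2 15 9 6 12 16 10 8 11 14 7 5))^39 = (2 3 12 6 15)(5 7 14 11 8 10 16 17)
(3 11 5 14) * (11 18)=[0, 1, 2, 18, 4, 14, 6, 7, 8, 9, 10, 5, 12, 13, 3, 15, 16, 17, 11]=(3 18 11 5 14)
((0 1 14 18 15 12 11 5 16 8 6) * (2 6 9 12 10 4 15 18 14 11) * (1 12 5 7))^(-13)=((18)(0 12 2 6)(1 11 7)(4 15 10)(5 16 8 9))^(-13)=(18)(0 6 2 12)(1 7 11)(4 10 15)(5 9 8 16)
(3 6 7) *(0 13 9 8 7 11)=(0 13 9 8 7 3 6 11)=[13, 1, 2, 6, 4, 5, 11, 3, 7, 8, 10, 0, 12, 9]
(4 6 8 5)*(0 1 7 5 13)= [1, 7, 2, 3, 6, 4, 8, 5, 13, 9, 10, 11, 12, 0]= (0 1 7 5 4 6 8 13)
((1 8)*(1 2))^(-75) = (8)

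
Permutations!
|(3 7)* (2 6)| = 2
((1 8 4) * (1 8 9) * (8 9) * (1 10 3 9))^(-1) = (1 4 8)(3 10 9)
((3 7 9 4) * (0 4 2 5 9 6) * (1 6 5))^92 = (0 3 5 2 6 4 7 9 1)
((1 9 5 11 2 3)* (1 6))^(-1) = (1 6 3 2 11 5 9)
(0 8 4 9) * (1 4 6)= (0 8 6 1 4 9)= [8, 4, 2, 3, 9, 5, 1, 7, 6, 0]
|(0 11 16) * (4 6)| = 6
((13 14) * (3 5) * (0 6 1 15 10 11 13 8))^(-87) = (0 15 13)(1 11 8)(3 5)(6 10 14)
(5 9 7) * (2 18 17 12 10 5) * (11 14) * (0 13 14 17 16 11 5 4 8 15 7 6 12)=[13, 1, 18, 3, 8, 9, 12, 2, 15, 6, 4, 17, 10, 14, 5, 7, 11, 0, 16]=(0 13 14 5 9 6 12 10 4 8 15 7 2 18 16 11 17)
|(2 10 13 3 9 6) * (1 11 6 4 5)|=10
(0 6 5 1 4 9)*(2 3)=(0 6 5 1 4 9)(2 3)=[6, 4, 3, 2, 9, 1, 5, 7, 8, 0]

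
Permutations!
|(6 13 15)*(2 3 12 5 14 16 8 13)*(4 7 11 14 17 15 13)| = 42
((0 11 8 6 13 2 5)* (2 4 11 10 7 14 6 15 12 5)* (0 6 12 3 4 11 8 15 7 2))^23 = (0 2 10)(3 4 8 7 14 12 5 6 13 11 15)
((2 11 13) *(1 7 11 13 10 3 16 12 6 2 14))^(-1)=((1 7 11 10 3 16 12 6 2 13 14))^(-1)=(1 14 13 2 6 12 16 3 10 11 7)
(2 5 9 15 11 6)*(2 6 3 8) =(2 5 9 15 11 3 8) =[0, 1, 5, 8, 4, 9, 6, 7, 2, 15, 10, 3, 12, 13, 14, 11]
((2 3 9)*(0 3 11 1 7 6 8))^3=(0 2 7)(1 8 9)(3 11 6)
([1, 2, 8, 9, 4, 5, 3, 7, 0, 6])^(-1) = (0 8 2 1)(3 6 9)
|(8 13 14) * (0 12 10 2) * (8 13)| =4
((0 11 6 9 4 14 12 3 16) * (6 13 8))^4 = (0 6 12 11 9 3 13 4 16 8 14)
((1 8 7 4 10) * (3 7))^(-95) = (1 8 3 7 4 10)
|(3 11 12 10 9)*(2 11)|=6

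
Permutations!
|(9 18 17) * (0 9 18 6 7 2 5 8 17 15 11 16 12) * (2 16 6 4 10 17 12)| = 15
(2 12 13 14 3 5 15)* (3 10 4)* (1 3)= (1 3 5 15 2 12 13 14 10 4)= [0, 3, 12, 5, 1, 15, 6, 7, 8, 9, 4, 11, 13, 14, 10, 2]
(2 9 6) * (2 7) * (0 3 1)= (0 3 1)(2 9 6 7)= [3, 0, 9, 1, 4, 5, 7, 2, 8, 6]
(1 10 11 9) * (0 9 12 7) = (0 9 1 10 11 12 7) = [9, 10, 2, 3, 4, 5, 6, 0, 8, 1, 11, 12, 7]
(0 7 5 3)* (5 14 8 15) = [7, 1, 2, 0, 4, 3, 6, 14, 15, 9, 10, 11, 12, 13, 8, 5] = (0 7 14 8 15 5 3)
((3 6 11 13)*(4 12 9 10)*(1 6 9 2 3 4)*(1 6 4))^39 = ((1 4 12 2 3 9 10 6 11 13))^39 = (1 13 11 6 10 9 3 2 12 4)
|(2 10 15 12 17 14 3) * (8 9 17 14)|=|(2 10 15 12 14 3)(8 9 17)|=6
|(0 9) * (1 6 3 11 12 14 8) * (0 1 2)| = |(0 9 1 6 3 11 12 14 8 2)| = 10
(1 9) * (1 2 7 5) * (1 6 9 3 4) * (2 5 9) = (1 3 4)(2 7 9 5 6) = [0, 3, 7, 4, 1, 6, 2, 9, 8, 5]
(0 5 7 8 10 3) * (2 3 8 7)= (0 5 2 3)(8 10)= [5, 1, 3, 0, 4, 2, 6, 7, 10, 9, 8]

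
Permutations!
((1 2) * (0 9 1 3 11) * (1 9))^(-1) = (0 11 3 2 1)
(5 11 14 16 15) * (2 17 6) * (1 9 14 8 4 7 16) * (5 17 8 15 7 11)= (1 9 14)(2 8 4 11 15 17 6)(7 16)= [0, 9, 8, 3, 11, 5, 2, 16, 4, 14, 10, 15, 12, 13, 1, 17, 7, 6]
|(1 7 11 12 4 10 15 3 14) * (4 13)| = |(1 7 11 12 13 4 10 15 3 14)| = 10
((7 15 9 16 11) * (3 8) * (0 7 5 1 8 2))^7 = (0 1 9 2 5 15 3 11 7 8 16)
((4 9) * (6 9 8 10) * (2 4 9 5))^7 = ((2 4 8 10 6 5))^7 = (2 4 8 10 6 5)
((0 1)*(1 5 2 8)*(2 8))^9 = (0 5 8 1)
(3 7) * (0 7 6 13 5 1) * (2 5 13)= (13)(0 7 3 6 2 5 1)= [7, 0, 5, 6, 4, 1, 2, 3, 8, 9, 10, 11, 12, 13]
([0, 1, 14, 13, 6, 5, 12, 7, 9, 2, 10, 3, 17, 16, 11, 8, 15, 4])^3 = (2 3 15)(4 17 12 6)(8 14 13)(9 11 16)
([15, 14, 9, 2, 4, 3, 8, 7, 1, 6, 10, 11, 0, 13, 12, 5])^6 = (0 6 15 8 5 1 3 14 2 12 9)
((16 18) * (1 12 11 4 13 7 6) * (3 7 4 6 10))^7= ((1 12 11 6)(3 7 10)(4 13)(16 18))^7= (1 6 11 12)(3 7 10)(4 13)(16 18)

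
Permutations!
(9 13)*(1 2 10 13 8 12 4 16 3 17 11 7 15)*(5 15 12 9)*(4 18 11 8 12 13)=(1 2 10 4 16 3 17 8 9 12 18 11 7 13 5 15)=[0, 2, 10, 17, 16, 15, 6, 13, 9, 12, 4, 7, 18, 5, 14, 1, 3, 8, 11]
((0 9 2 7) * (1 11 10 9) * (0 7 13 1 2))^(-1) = (0 9 10 11 1 13 2)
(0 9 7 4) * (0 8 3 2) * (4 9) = (0 4 8 3 2)(7 9) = [4, 1, 0, 2, 8, 5, 6, 9, 3, 7]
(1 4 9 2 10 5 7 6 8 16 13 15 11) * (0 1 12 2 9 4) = (0 1)(2 10 5 7 6 8 16 13 15 11 12) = [1, 0, 10, 3, 4, 7, 8, 6, 16, 9, 5, 12, 2, 15, 14, 11, 13]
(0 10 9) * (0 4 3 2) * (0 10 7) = (0 7)(2 10 9 4 3) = [7, 1, 10, 2, 3, 5, 6, 0, 8, 4, 9]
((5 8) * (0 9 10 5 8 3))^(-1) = ((0 9 10 5 3))^(-1) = (0 3 5 10 9)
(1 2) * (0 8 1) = [8, 2, 0, 3, 4, 5, 6, 7, 1] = (0 8 1 2)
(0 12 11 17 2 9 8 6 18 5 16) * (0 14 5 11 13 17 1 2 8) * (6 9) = [12, 2, 6, 3, 4, 16, 18, 7, 9, 0, 10, 1, 13, 17, 5, 15, 14, 8, 11] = (0 12 13 17 8 9)(1 2 6 18 11)(5 16 14)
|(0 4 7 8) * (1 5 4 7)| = |(0 7 8)(1 5 4)| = 3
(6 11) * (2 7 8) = (2 7 8)(6 11) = [0, 1, 7, 3, 4, 5, 11, 8, 2, 9, 10, 6]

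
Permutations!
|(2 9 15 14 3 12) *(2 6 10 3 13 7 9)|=|(3 12 6 10)(7 9 15 14 13)|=20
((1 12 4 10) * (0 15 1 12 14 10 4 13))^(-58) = (0 12 14 15 13 10 1) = ((0 15 1 14 10 12 13))^(-58)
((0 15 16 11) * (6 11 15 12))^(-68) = ((0 12 6 11)(15 16))^(-68) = (16)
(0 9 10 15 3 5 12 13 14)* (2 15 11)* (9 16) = (0 16 9 10 11 2 15 3 5 12 13 14) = [16, 1, 15, 5, 4, 12, 6, 7, 8, 10, 11, 2, 13, 14, 0, 3, 9]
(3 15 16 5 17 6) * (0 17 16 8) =(0 17 6 3 15 8)(5 16) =[17, 1, 2, 15, 4, 16, 3, 7, 0, 9, 10, 11, 12, 13, 14, 8, 5, 6]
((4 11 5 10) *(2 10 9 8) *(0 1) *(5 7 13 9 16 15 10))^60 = (2 4 8 10 9 15 13 16 7 5 11)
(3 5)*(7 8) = (3 5)(7 8) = [0, 1, 2, 5, 4, 3, 6, 8, 7]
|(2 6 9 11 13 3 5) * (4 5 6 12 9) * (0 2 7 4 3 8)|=|(0 2 12 9 11 13 8)(3 6)(4 5 7)|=42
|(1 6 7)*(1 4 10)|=5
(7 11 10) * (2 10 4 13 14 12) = [0, 1, 10, 3, 13, 5, 6, 11, 8, 9, 7, 4, 2, 14, 12] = (2 10 7 11 4 13 14 12)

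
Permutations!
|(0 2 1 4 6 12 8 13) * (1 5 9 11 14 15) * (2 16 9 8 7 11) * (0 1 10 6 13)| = 42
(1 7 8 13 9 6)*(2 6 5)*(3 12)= (1 7 8 13 9 5 2 6)(3 12)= [0, 7, 6, 12, 4, 2, 1, 8, 13, 5, 10, 11, 3, 9]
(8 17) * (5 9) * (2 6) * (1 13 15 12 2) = (1 13 15 12 2 6)(5 9)(8 17) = [0, 13, 6, 3, 4, 9, 1, 7, 17, 5, 10, 11, 2, 15, 14, 12, 16, 8]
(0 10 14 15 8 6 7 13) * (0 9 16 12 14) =(0 10)(6 7 13 9 16 12 14 15 8) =[10, 1, 2, 3, 4, 5, 7, 13, 6, 16, 0, 11, 14, 9, 15, 8, 12]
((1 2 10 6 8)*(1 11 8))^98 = ((1 2 10 6)(8 11))^98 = (11)(1 10)(2 6)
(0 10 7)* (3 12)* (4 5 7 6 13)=[10, 1, 2, 12, 5, 7, 13, 0, 8, 9, 6, 11, 3, 4]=(0 10 6 13 4 5 7)(3 12)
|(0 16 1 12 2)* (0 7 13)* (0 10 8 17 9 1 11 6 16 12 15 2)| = 18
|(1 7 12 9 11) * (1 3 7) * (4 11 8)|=|(3 7 12 9 8 4 11)|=7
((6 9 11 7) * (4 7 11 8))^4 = (11)(4 8 9 6 7)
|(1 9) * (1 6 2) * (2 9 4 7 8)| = 10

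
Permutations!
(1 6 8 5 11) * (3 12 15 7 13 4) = (1 6 8 5 11)(3 12 15 7 13 4) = [0, 6, 2, 12, 3, 11, 8, 13, 5, 9, 10, 1, 15, 4, 14, 7]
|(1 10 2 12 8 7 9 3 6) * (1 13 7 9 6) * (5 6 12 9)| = |(1 10 2 9 3)(5 6 13 7 12 8)| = 30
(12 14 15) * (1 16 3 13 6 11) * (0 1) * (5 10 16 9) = [1, 9, 2, 13, 4, 10, 11, 7, 8, 5, 16, 0, 14, 6, 15, 12, 3] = (0 1 9 5 10 16 3 13 6 11)(12 14 15)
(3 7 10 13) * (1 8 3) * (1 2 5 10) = (1 8 3 7)(2 5 10 13) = [0, 8, 5, 7, 4, 10, 6, 1, 3, 9, 13, 11, 12, 2]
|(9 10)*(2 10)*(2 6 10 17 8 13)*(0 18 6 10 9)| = 20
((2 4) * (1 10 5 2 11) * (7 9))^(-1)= ((1 10 5 2 4 11)(7 9))^(-1)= (1 11 4 2 5 10)(7 9)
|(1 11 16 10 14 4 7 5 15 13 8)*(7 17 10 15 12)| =12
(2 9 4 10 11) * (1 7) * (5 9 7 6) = [0, 6, 7, 3, 10, 9, 5, 1, 8, 4, 11, 2] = (1 6 5 9 4 10 11 2 7)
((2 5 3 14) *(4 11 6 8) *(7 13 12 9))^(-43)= ((2 5 3 14)(4 11 6 8)(7 13 12 9))^(-43)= (2 5 3 14)(4 11 6 8)(7 13 12 9)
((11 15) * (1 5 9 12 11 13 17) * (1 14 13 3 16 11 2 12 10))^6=(17)(1 9)(3 11)(5 10)(15 16)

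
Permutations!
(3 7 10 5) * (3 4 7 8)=(3 8)(4 7 10 5)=[0, 1, 2, 8, 7, 4, 6, 10, 3, 9, 5]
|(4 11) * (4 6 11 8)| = |(4 8)(6 11)| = 2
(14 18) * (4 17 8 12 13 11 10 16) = (4 17 8 12 13 11 10 16)(14 18) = [0, 1, 2, 3, 17, 5, 6, 7, 12, 9, 16, 10, 13, 11, 18, 15, 4, 8, 14]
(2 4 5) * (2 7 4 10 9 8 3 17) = (2 10 9 8 3 17)(4 5 7) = [0, 1, 10, 17, 5, 7, 6, 4, 3, 8, 9, 11, 12, 13, 14, 15, 16, 2]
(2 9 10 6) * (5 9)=[0, 1, 5, 3, 4, 9, 2, 7, 8, 10, 6]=(2 5 9 10 6)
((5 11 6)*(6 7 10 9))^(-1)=((5 11 7 10 9 6))^(-1)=(5 6 9 10 7 11)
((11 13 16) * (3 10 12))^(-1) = (3 12 10)(11 16 13)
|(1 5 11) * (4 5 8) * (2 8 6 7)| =|(1 6 7 2 8 4 5 11)| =8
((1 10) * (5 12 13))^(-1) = ((1 10)(5 12 13))^(-1) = (1 10)(5 13 12)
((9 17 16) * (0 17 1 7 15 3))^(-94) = ((0 17 16 9 1 7 15 3))^(-94) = (0 16 1 15)(3 17 9 7)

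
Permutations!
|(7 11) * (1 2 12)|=|(1 2 12)(7 11)|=6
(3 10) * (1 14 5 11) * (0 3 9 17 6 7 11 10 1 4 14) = (0 3 1)(4 14 5 10 9 17 6 7 11) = [3, 0, 2, 1, 14, 10, 7, 11, 8, 17, 9, 4, 12, 13, 5, 15, 16, 6]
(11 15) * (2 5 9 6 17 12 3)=(2 5 9 6 17 12 3)(11 15)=[0, 1, 5, 2, 4, 9, 17, 7, 8, 6, 10, 15, 3, 13, 14, 11, 16, 12]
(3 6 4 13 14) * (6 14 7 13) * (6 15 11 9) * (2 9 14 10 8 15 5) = (2 9 6 4 5)(3 10 8 15 11 14)(7 13) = [0, 1, 9, 10, 5, 2, 4, 13, 15, 6, 8, 14, 12, 7, 3, 11]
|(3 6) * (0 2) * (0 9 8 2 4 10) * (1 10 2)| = |(0 4 2 9 8 1 10)(3 6)| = 14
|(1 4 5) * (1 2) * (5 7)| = |(1 4 7 5 2)| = 5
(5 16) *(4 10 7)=[0, 1, 2, 3, 10, 16, 6, 4, 8, 9, 7, 11, 12, 13, 14, 15, 5]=(4 10 7)(5 16)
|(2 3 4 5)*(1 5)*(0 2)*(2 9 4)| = 10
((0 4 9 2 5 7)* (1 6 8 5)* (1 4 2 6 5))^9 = (9)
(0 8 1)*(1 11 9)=(0 8 11 9 1)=[8, 0, 2, 3, 4, 5, 6, 7, 11, 1, 10, 9]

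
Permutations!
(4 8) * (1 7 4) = (1 7 4 8) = [0, 7, 2, 3, 8, 5, 6, 4, 1]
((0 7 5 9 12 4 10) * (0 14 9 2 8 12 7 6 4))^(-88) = ((0 6 4 10 14 9 7 5 2 8 12))^(-88) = (14)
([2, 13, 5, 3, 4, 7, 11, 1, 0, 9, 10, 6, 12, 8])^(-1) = [8, 7, 0, 3, 4, 2, 11, 5, 13, 9, 10, 6, 12, 1]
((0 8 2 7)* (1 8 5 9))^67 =(0 8 5 2 9 7 1)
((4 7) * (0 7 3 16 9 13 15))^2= (0 4 16 13)(3 9 15 7)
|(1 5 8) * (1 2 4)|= 5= |(1 5 8 2 4)|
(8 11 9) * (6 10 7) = (6 10 7)(8 11 9) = [0, 1, 2, 3, 4, 5, 10, 6, 11, 8, 7, 9]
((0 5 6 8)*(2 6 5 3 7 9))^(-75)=((0 3 7 9 2 6 8))^(-75)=(0 7 2 8 3 9 6)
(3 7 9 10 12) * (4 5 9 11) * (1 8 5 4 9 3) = (1 8 5 3 7 11 9 10 12) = [0, 8, 2, 7, 4, 3, 6, 11, 5, 10, 12, 9, 1]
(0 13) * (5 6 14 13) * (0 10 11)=[5, 1, 2, 3, 4, 6, 14, 7, 8, 9, 11, 0, 12, 10, 13]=(0 5 6 14 13 10 11)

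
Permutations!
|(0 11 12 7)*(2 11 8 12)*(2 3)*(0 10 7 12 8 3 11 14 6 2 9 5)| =|(0 3 9 5)(2 14 6)(7 10)| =12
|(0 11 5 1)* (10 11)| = |(0 10 11 5 1)| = 5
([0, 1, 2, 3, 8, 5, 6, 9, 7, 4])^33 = (4 8 7 9)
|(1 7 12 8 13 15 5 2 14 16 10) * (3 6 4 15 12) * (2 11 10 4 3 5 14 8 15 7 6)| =|(1 6 3 2 8 13 12 15 14 16 4 7 5 11 10)| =15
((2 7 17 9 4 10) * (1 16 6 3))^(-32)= (2 4 17)(7 10 9)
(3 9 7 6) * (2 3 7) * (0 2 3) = (0 2)(3 9)(6 7) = [2, 1, 0, 9, 4, 5, 7, 6, 8, 3]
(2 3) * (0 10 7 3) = [10, 1, 0, 2, 4, 5, 6, 3, 8, 9, 7] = (0 10 7 3 2)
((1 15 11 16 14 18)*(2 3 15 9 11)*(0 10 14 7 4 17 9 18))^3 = (1 18)(4 11)(7 9)(16 17)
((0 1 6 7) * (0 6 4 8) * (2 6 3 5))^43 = ((0 1 4 8)(2 6 7 3 5))^43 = (0 8 4 1)(2 3 6 5 7)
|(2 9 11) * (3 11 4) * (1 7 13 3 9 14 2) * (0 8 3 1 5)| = |(0 8 3 11 5)(1 7 13)(2 14)(4 9)| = 30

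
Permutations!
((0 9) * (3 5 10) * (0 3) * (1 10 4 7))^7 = (0 10 1 7 4 5 3 9)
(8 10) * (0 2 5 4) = (0 2 5 4)(8 10) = [2, 1, 5, 3, 0, 4, 6, 7, 10, 9, 8]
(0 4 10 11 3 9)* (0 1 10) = (0 4)(1 10 11 3 9) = [4, 10, 2, 9, 0, 5, 6, 7, 8, 1, 11, 3]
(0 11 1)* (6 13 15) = [11, 0, 2, 3, 4, 5, 13, 7, 8, 9, 10, 1, 12, 15, 14, 6] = (0 11 1)(6 13 15)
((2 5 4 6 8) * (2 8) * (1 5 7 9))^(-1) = ((1 5 4 6 2 7 9))^(-1) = (1 9 7 2 6 4 5)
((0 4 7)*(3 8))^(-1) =(0 7 4)(3 8)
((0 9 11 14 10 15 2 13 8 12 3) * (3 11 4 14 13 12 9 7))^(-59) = ((0 7 3)(2 12 11 13 8 9 4 14 10 15))^(-59) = (0 7 3)(2 12 11 13 8 9 4 14 10 15)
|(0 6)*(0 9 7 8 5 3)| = |(0 6 9 7 8 5 3)| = 7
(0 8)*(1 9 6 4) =(0 8)(1 9 6 4) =[8, 9, 2, 3, 1, 5, 4, 7, 0, 6]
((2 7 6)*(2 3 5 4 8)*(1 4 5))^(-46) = ((1 4 8 2 7 6 3))^(-46) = (1 2 3 8 6 4 7)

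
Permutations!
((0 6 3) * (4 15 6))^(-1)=(0 3 6 15 4)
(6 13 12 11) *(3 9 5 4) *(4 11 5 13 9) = (3 4)(5 11 6 9 13 12) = [0, 1, 2, 4, 3, 11, 9, 7, 8, 13, 10, 6, 5, 12]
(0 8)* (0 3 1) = (0 8 3 1) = [8, 0, 2, 1, 4, 5, 6, 7, 3]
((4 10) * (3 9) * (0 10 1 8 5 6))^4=(0 8 10 5 4 6 1)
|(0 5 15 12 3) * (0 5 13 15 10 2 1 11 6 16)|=12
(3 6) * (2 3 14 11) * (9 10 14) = (2 3 6 9 10 14 11) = [0, 1, 3, 6, 4, 5, 9, 7, 8, 10, 14, 2, 12, 13, 11]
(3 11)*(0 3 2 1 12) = (0 3 11 2 1 12) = [3, 12, 1, 11, 4, 5, 6, 7, 8, 9, 10, 2, 0]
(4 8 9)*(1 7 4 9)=(9)(1 7 4 8)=[0, 7, 2, 3, 8, 5, 6, 4, 1, 9]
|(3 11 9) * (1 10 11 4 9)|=3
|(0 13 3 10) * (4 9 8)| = |(0 13 3 10)(4 9 8)| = 12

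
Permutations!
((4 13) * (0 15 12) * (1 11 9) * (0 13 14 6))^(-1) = (0 6 14 4 13 12 15)(1 9 11)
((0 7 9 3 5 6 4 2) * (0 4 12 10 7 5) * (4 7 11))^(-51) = ((0 5 6 12 10 11 4 2 7 9 3))^(-51) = (0 10 7 5 11 9 6 4 3 12 2)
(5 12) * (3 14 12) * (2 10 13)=(2 10 13)(3 14 12 5)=[0, 1, 10, 14, 4, 3, 6, 7, 8, 9, 13, 11, 5, 2, 12]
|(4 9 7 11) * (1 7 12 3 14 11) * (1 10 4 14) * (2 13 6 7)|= 10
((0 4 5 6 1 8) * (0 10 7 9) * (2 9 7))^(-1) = ((0 4 5 6 1 8 10 2 9))^(-1) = (0 9 2 10 8 1 6 5 4)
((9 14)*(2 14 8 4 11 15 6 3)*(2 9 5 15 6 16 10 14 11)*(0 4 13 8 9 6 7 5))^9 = (0 14 10 16 15 5 7 11 2 4)(3 6)(8 13)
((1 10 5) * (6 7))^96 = (10)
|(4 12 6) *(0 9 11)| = 3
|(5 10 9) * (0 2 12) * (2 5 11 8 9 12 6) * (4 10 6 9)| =10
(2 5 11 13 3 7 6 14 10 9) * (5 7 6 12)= (2 7 12 5 11 13 3 6 14 10 9)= [0, 1, 7, 6, 4, 11, 14, 12, 8, 2, 9, 13, 5, 3, 10]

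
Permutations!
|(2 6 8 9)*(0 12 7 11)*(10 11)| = 20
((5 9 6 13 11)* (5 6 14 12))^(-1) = ((5 9 14 12)(6 13 11))^(-1) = (5 12 14 9)(6 11 13)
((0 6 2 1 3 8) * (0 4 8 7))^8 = ((0 6 2 1 3 7)(4 8))^8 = (8)(0 2 3)(1 7 6)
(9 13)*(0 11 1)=(0 11 1)(9 13)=[11, 0, 2, 3, 4, 5, 6, 7, 8, 13, 10, 1, 12, 9]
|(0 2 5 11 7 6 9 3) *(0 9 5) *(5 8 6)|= |(0 2)(3 9)(5 11 7)(6 8)|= 6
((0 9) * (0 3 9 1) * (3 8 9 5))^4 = (9)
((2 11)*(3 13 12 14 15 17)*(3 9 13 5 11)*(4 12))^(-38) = ((2 3 5 11)(4 12 14 15 17 9 13))^(-38) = (2 5)(3 11)(4 17 12 9 14 13 15)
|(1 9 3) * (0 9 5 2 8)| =|(0 9 3 1 5 2 8)| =7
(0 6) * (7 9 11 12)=(0 6)(7 9 11 12)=[6, 1, 2, 3, 4, 5, 0, 9, 8, 11, 10, 12, 7]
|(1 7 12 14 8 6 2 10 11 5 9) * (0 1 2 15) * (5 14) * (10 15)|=40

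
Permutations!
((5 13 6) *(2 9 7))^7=((2 9 7)(5 13 6))^7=(2 9 7)(5 13 6)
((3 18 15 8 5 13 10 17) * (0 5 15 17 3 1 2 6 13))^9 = ((0 5)(1 2 6 13 10 3 18 17)(8 15))^9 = (0 5)(1 2 6 13 10 3 18 17)(8 15)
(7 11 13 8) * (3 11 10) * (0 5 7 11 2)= (0 5 7 10 3 2)(8 11 13)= [5, 1, 0, 2, 4, 7, 6, 10, 11, 9, 3, 13, 12, 8]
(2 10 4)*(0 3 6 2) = [3, 1, 10, 6, 0, 5, 2, 7, 8, 9, 4] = (0 3 6 2 10 4)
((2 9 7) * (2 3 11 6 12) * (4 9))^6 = ((2 4 9 7 3 11 6 12))^6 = (2 6 3 9)(4 12 11 7)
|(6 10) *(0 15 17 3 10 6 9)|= |(0 15 17 3 10 9)|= 6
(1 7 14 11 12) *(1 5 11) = (1 7 14)(5 11 12) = [0, 7, 2, 3, 4, 11, 6, 14, 8, 9, 10, 12, 5, 13, 1]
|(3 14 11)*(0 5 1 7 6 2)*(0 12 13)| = 24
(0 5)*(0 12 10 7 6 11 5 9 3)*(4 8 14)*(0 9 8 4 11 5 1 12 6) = [8, 12, 2, 9, 4, 6, 5, 0, 14, 3, 7, 1, 10, 13, 11] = (0 8 14 11 1 12 10 7)(3 9)(5 6)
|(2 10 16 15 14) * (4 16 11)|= 7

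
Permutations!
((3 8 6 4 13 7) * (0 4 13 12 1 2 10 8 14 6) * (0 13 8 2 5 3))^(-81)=(0 6 1 7 14 12 13 3 4 8 5)(2 10)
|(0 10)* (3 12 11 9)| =4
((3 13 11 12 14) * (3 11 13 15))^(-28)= (15)(11 14 12)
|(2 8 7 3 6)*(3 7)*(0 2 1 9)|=7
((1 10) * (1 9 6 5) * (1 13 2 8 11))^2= ((1 10 9 6 5 13 2 8 11))^2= (1 9 5 2 11 10 6 13 8)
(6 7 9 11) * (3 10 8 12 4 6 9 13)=[0, 1, 2, 10, 6, 5, 7, 13, 12, 11, 8, 9, 4, 3]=(3 10 8 12 4 6 7 13)(9 11)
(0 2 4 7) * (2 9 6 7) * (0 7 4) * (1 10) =[9, 10, 0, 3, 2, 5, 4, 7, 8, 6, 1] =(0 9 6 4 2)(1 10)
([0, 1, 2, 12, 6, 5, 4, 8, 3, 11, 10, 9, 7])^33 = [0, 1, 2, 12, 6, 5, 4, 8, 3, 11, 10, 9, 7]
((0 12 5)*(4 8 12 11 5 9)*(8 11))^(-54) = (0 12 4 5 8 9 11) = ((0 8 12 9 4 11 5))^(-54)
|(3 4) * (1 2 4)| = 4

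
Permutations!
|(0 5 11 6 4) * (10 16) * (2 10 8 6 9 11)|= 8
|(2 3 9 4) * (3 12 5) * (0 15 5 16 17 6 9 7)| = 35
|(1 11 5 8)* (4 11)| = |(1 4 11 5 8)| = 5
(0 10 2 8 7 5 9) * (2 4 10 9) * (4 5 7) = (0 9)(2 8 4 10 5) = [9, 1, 8, 3, 10, 2, 6, 7, 4, 0, 5]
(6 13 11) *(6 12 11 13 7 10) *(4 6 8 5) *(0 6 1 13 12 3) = [6, 13, 2, 0, 1, 4, 7, 10, 5, 9, 8, 3, 11, 12] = (0 6 7 10 8 5 4 1 13 12 11 3)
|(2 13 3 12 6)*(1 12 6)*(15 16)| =4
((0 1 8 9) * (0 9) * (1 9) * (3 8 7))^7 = ((0 9 1 7 3 8))^7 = (0 9 1 7 3 8)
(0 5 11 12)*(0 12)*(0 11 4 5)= (12)(4 5)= [0, 1, 2, 3, 5, 4, 6, 7, 8, 9, 10, 11, 12]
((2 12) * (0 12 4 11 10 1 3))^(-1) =((0 12 2 4 11 10 1 3))^(-1) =(0 3 1 10 11 4 2 12)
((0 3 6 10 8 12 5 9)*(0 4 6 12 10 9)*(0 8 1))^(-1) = (0 1 10 8 5 12 3)(4 9 6)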